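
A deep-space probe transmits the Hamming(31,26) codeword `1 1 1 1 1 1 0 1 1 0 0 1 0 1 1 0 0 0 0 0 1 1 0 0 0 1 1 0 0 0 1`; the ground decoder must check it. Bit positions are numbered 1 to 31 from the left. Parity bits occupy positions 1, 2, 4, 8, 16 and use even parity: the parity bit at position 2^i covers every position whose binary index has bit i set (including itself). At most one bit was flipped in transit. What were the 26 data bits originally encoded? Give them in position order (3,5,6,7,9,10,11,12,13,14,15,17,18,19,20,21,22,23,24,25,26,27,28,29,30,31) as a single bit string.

s1: b1⊕b3⊕b5⊕b7⊕b9⊕b11⊕b13⊕b15⊕b17⊕b19⊕b21⊕b23⊕b25⊕b27⊕b29⊕b31 = 1⊕1⊕1⊕0⊕1⊕0⊕0⊕1⊕0⊕0⊕1⊕0⊕0⊕1⊕0⊕1 = 0
s2: b2⊕b3⊕b6⊕b7⊕b10⊕b11⊕b14⊕b15⊕b18⊕b19⊕b22⊕b23⊕b26⊕b27⊕b30⊕b31 = 1⊕1⊕1⊕0⊕0⊕0⊕1⊕1⊕0⊕0⊕1⊕0⊕1⊕1⊕0⊕1 = 1
s4: b4⊕b5⊕b6⊕b7⊕b12⊕b13⊕b14⊕b15⊕b20⊕b21⊕b22⊕b23⊕b28⊕b29⊕b30⊕b31 = 1⊕1⊕1⊕0⊕1⊕0⊕1⊕1⊕0⊕1⊕1⊕0⊕0⊕0⊕0⊕1 = 1
s8: b8⊕b9⊕b10⊕b11⊕b12⊕b13⊕b14⊕b15⊕b24⊕b25⊕b26⊕b27⊕b28⊕b29⊕b30⊕b31 = 1⊕1⊕0⊕0⊕1⊕0⊕1⊕1⊕0⊕0⊕1⊕1⊕0⊕0⊕0⊕1 = 0
s16: b16⊕b17⊕b18⊕b19⊕b20⊕b21⊕b22⊕b23⊕b24⊕b25⊕b26⊕b27⊕b28⊕b29⊕b30⊕b31 = 0⊕0⊕0⊕0⊕0⊕1⊕1⊕0⊕0⊕0⊕1⊕1⊕0⊕0⊕0⊕1 = 1
Syndrome (s16...s1) = 10110 → position 22.
Flip bit 22: corrected codeword = 1111110110010110000010000110001
Data bits at positions 3,5,6,7,9,10,11,12,13,14,15,17,18,19,20,21,22,23,24,25,26,27,28,29,30,31: 11101001011000010000110001

11101001011000010000110001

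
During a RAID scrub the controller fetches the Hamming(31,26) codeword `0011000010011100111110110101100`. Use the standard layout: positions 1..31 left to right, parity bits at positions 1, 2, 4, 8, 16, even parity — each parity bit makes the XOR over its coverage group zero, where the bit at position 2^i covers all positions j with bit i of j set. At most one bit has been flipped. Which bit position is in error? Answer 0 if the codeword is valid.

s1: b1⊕b3⊕b5⊕b7⊕b9⊕b11⊕b13⊕b15⊕b17⊕b19⊕b21⊕b23⊕b25⊕b27⊕b29⊕b31 = 0⊕1⊕0⊕0⊕1⊕0⊕1⊕0⊕1⊕1⊕1⊕1⊕0⊕0⊕1⊕0 = 0
s2: b2⊕b3⊕b6⊕b7⊕b10⊕b11⊕b14⊕b15⊕b18⊕b19⊕b22⊕b23⊕b26⊕b27⊕b30⊕b31 = 0⊕1⊕0⊕0⊕0⊕0⊕1⊕0⊕1⊕1⊕0⊕1⊕1⊕0⊕0⊕0 = 0
s4: b4⊕b5⊕b6⊕b7⊕b12⊕b13⊕b14⊕b15⊕b20⊕b21⊕b22⊕b23⊕b28⊕b29⊕b30⊕b31 = 1⊕0⊕0⊕0⊕1⊕1⊕1⊕0⊕1⊕1⊕0⊕1⊕1⊕1⊕0⊕0 = 1
s8: b8⊕b9⊕b10⊕b11⊕b12⊕b13⊕b14⊕b15⊕b24⊕b25⊕b26⊕b27⊕b28⊕b29⊕b30⊕b31 = 0⊕1⊕0⊕0⊕1⊕1⊕1⊕0⊕1⊕0⊕1⊕0⊕1⊕1⊕0⊕0 = 0
s16: b16⊕b17⊕b18⊕b19⊕b20⊕b21⊕b22⊕b23⊕b24⊕b25⊕b26⊕b27⊕b28⊕b29⊕b30⊕b31 = 0⊕1⊕1⊕1⊕1⊕1⊕0⊕1⊕1⊕0⊕1⊕0⊕1⊕1⊕0⊕0 = 0
Syndrome (s16...s1) = 00100 → position 4.

4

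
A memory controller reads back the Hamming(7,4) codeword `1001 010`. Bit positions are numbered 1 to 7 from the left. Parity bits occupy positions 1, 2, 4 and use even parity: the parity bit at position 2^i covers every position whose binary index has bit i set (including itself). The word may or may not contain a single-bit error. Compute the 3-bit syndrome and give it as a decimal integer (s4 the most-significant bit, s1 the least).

3

s1: b1⊕b3⊕b5⊕b7 = 1⊕0⊕0⊕0 = 1
s2: b2⊕b3⊕b6⊕b7 = 0⊕0⊕1⊕0 = 1
s4: b4⊕b5⊕b6⊕b7 = 1⊕0⊕1⊕0 = 0
Syndrome (s4...s1) = 011 → position 3.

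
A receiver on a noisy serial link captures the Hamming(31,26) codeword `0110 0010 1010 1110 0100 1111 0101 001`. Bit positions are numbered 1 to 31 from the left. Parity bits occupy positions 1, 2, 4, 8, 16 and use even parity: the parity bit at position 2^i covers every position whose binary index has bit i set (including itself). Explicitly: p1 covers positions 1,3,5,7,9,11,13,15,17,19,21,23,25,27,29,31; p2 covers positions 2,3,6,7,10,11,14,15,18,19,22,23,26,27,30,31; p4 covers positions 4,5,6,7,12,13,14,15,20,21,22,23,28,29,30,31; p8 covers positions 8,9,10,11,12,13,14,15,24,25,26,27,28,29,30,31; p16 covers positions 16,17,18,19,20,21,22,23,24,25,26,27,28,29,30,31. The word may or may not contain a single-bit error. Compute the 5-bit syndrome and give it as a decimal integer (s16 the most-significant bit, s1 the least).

15

s1: b1⊕b3⊕b5⊕b7⊕b9⊕b11⊕b13⊕b15⊕b17⊕b19⊕b21⊕b23⊕b25⊕b27⊕b29⊕b31 = 0⊕1⊕0⊕1⊕1⊕1⊕1⊕1⊕0⊕0⊕1⊕1⊕0⊕0⊕0⊕1 = 1
s2: b2⊕b3⊕b6⊕b7⊕b10⊕b11⊕b14⊕b15⊕b18⊕b19⊕b22⊕b23⊕b26⊕b27⊕b30⊕b31 = 1⊕1⊕0⊕1⊕0⊕1⊕1⊕1⊕1⊕0⊕1⊕1⊕1⊕0⊕0⊕1 = 1
s4: b4⊕b5⊕b6⊕b7⊕b12⊕b13⊕b14⊕b15⊕b20⊕b21⊕b22⊕b23⊕b28⊕b29⊕b30⊕b31 = 0⊕0⊕0⊕1⊕0⊕1⊕1⊕1⊕0⊕1⊕1⊕1⊕1⊕0⊕0⊕1 = 1
s8: b8⊕b9⊕b10⊕b11⊕b12⊕b13⊕b14⊕b15⊕b24⊕b25⊕b26⊕b27⊕b28⊕b29⊕b30⊕b31 = 0⊕1⊕0⊕1⊕0⊕1⊕1⊕1⊕1⊕0⊕1⊕0⊕1⊕0⊕0⊕1 = 1
s16: b16⊕b17⊕b18⊕b19⊕b20⊕b21⊕b22⊕b23⊕b24⊕b25⊕b26⊕b27⊕b28⊕b29⊕b30⊕b31 = 0⊕0⊕1⊕0⊕0⊕1⊕1⊕1⊕1⊕0⊕1⊕0⊕1⊕0⊕0⊕1 = 0
Syndrome (s16...s1) = 01111 → position 15.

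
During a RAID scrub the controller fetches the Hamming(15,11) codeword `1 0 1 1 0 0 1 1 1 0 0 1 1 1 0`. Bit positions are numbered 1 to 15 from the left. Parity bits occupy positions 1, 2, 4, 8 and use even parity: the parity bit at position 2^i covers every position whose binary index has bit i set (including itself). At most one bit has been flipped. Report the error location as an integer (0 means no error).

15

s1: b1⊕b3⊕b5⊕b7⊕b9⊕b11⊕b13⊕b15 = 1⊕1⊕0⊕1⊕1⊕0⊕1⊕0 = 1
s2: b2⊕b3⊕b6⊕b7⊕b10⊕b11⊕b14⊕b15 = 0⊕1⊕0⊕1⊕0⊕0⊕1⊕0 = 1
s4: b4⊕b5⊕b6⊕b7⊕b12⊕b13⊕b14⊕b15 = 1⊕0⊕0⊕1⊕1⊕1⊕1⊕0 = 1
s8: b8⊕b9⊕b10⊕b11⊕b12⊕b13⊕b14⊕b15 = 1⊕1⊕0⊕0⊕1⊕1⊕1⊕0 = 1
Syndrome (s8...s1) = 1111 → position 15.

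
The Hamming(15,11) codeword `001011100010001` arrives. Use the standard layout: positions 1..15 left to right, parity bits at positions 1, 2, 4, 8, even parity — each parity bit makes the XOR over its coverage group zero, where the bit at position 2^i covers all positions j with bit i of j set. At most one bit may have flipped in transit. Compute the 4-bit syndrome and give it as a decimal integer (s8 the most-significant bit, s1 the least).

s1: b1⊕b3⊕b5⊕b7⊕b9⊕b11⊕b13⊕b15 = 0⊕1⊕1⊕1⊕0⊕1⊕0⊕1 = 1
s2: b2⊕b3⊕b6⊕b7⊕b10⊕b11⊕b14⊕b15 = 0⊕1⊕1⊕1⊕0⊕1⊕0⊕1 = 1
s4: b4⊕b5⊕b6⊕b7⊕b12⊕b13⊕b14⊕b15 = 0⊕1⊕1⊕1⊕0⊕0⊕0⊕1 = 0
s8: b8⊕b9⊕b10⊕b11⊕b12⊕b13⊕b14⊕b15 = 0⊕0⊕0⊕1⊕0⊕0⊕0⊕1 = 0
Syndrome (s8...s1) = 0011 → position 3.

3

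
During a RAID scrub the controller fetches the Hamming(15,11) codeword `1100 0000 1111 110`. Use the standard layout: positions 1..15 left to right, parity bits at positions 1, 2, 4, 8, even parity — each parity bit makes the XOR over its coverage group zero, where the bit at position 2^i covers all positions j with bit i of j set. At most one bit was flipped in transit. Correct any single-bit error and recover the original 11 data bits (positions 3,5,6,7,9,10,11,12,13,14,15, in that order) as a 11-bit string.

00001111110

s1: b1⊕b3⊕b5⊕b7⊕b9⊕b11⊕b13⊕b15 = 1⊕0⊕0⊕0⊕1⊕1⊕1⊕0 = 0
s2: b2⊕b3⊕b6⊕b7⊕b10⊕b11⊕b14⊕b15 = 1⊕0⊕0⊕0⊕1⊕1⊕1⊕0 = 0
s4: b4⊕b5⊕b6⊕b7⊕b12⊕b13⊕b14⊕b15 = 0⊕0⊕0⊕0⊕1⊕1⊕1⊕0 = 1
s8: b8⊕b9⊕b10⊕b11⊕b12⊕b13⊕b14⊕b15 = 0⊕1⊕1⊕1⊕1⊕1⊕1⊕0 = 0
Syndrome (s8...s1) = 0100 → position 4.
Flip bit 4: corrected codeword = 110100001111110
Data bits at positions 3,5,6,7,9,10,11,12,13,14,15: 00001111110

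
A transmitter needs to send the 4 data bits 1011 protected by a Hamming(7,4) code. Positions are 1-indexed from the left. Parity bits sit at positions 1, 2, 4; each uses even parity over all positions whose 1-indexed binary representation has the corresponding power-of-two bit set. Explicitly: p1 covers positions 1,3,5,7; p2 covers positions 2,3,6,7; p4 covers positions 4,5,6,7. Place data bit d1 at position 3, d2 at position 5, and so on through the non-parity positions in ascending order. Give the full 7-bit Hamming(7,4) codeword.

0110011

Place data bits at non-power-of-two positions: b3=1, b5=0, b6=1, b7=1.
p1 = XOR of data positions {3,5,7} = 1⊕0⊕1 = 0
p2 = XOR of data positions {3,6,7} = 1⊕1⊕1 = 1
p4 = XOR of data positions {5,6,7} = 0⊕1⊕1 = 0
Codeword b1..b7 = 0110011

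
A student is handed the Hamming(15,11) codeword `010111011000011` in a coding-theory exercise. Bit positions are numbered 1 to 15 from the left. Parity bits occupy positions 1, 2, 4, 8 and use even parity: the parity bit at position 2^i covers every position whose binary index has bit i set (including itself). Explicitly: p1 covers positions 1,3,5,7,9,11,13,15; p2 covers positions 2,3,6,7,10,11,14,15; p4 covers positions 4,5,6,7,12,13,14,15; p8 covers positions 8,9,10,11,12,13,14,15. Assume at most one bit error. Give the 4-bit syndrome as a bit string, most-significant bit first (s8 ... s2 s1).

0101

s1: b1⊕b3⊕b5⊕b7⊕b9⊕b11⊕b13⊕b15 = 0⊕0⊕1⊕0⊕1⊕0⊕0⊕1 = 1
s2: b2⊕b3⊕b6⊕b7⊕b10⊕b11⊕b14⊕b15 = 1⊕0⊕1⊕0⊕0⊕0⊕1⊕1 = 0
s4: b4⊕b5⊕b6⊕b7⊕b12⊕b13⊕b14⊕b15 = 1⊕1⊕1⊕0⊕0⊕0⊕1⊕1 = 1
s8: b8⊕b9⊕b10⊕b11⊕b12⊕b13⊕b14⊕b15 = 1⊕1⊕0⊕0⊕0⊕0⊕1⊕1 = 0
Syndrome (s8...s1) = 0101 → position 5.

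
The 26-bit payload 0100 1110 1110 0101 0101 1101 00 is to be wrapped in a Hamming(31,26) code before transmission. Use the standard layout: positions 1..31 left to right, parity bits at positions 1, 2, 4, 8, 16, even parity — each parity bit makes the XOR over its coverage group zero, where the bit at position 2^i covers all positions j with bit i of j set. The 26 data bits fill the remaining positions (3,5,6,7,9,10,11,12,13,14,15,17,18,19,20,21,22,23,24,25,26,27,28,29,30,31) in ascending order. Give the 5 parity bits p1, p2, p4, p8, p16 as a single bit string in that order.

Place data bits at non-power-of-two positions: b3=0, b5=1, b6=0, b7=0, b9=1, b10=1, b11=1, b12=0, b13=1, b14=1, b15=1, b17=0, b18=0, b19=1, b20=0, b21=1, b22=0, b23=1, b24=0, b25=1, b26=1, b27=1, b28=0, b29=1, b30=0, b31=0.
p1 = XOR of data positions {3,5,7,9,11,13,15,17,19,21,23,25,27,29,31} = 0⊕1⊕0⊕1⊕1⊕1⊕1⊕0⊕1⊕1⊕1⊕1⊕1⊕1⊕0 = 1
p2 = XOR of data positions {3,6,7,10,11,14,15,18,19,22,23,26,27,30,31} = 0⊕0⊕0⊕1⊕1⊕1⊕1⊕0⊕1⊕0⊕1⊕1⊕1⊕0⊕0 = 0
p4 = XOR of data positions {5,6,7,12,13,14,15,20,21,22,23,28,29,30,31} = 1⊕0⊕0⊕0⊕1⊕1⊕1⊕0⊕1⊕0⊕1⊕0⊕1⊕0⊕0 = 1
p8 = XOR of data positions {9,10,11,12,13,14,15,24,25,26,27,28,29,30,31} = 1⊕1⊕1⊕0⊕1⊕1⊕1⊕0⊕1⊕1⊕1⊕0⊕1⊕0⊕0 = 0
p16 = XOR of data positions {17,18,19,20,21,22,23,24,25,26,27,28,29,30,31} = 0⊕0⊕1⊕0⊕1⊕0⊕1⊕0⊕1⊕1⊕1⊕0⊕1⊕0⊕0 = 1
Parity bits p1,p2,p4,p8,p16 = 10101

10101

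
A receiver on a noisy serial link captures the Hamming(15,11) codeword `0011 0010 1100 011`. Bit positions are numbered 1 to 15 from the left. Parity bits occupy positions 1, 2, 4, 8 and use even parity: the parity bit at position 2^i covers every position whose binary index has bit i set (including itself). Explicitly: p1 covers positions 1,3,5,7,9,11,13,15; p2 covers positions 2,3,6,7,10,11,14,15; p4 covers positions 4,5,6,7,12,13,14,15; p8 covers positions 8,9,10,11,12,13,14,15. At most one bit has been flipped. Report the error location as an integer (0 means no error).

2

s1: b1⊕b3⊕b5⊕b7⊕b9⊕b11⊕b13⊕b15 = 0⊕1⊕0⊕1⊕1⊕0⊕0⊕1 = 0
s2: b2⊕b3⊕b6⊕b7⊕b10⊕b11⊕b14⊕b15 = 0⊕1⊕0⊕1⊕1⊕0⊕1⊕1 = 1
s4: b4⊕b5⊕b6⊕b7⊕b12⊕b13⊕b14⊕b15 = 1⊕0⊕0⊕1⊕0⊕0⊕1⊕1 = 0
s8: b8⊕b9⊕b10⊕b11⊕b12⊕b13⊕b14⊕b15 = 0⊕1⊕1⊕0⊕0⊕0⊕1⊕1 = 0
Syndrome (s8...s1) = 0010 → position 2.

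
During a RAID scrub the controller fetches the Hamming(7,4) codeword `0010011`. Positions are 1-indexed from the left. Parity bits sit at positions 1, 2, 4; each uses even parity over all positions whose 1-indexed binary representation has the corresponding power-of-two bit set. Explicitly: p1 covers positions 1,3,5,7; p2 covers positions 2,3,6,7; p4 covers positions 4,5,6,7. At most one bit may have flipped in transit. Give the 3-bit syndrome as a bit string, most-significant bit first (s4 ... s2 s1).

s1: b1⊕b3⊕b5⊕b7 = 0⊕1⊕0⊕1 = 0
s2: b2⊕b3⊕b6⊕b7 = 0⊕1⊕1⊕1 = 1
s4: b4⊕b5⊕b6⊕b7 = 0⊕0⊕1⊕1 = 0
Syndrome (s4...s1) = 010 → position 2.

010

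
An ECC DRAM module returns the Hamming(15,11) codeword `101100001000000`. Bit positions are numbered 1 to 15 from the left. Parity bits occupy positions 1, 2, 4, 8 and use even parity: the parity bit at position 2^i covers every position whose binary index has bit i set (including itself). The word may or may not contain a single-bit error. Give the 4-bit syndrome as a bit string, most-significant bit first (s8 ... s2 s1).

s1: b1⊕b3⊕b5⊕b7⊕b9⊕b11⊕b13⊕b15 = 1⊕1⊕0⊕0⊕1⊕0⊕0⊕0 = 1
s2: b2⊕b3⊕b6⊕b7⊕b10⊕b11⊕b14⊕b15 = 0⊕1⊕0⊕0⊕0⊕0⊕0⊕0 = 1
s4: b4⊕b5⊕b6⊕b7⊕b12⊕b13⊕b14⊕b15 = 1⊕0⊕0⊕0⊕0⊕0⊕0⊕0 = 1
s8: b8⊕b9⊕b10⊕b11⊕b12⊕b13⊕b14⊕b15 = 0⊕1⊕0⊕0⊕0⊕0⊕0⊕0 = 1
Syndrome (s8...s1) = 1111 → position 15.

1111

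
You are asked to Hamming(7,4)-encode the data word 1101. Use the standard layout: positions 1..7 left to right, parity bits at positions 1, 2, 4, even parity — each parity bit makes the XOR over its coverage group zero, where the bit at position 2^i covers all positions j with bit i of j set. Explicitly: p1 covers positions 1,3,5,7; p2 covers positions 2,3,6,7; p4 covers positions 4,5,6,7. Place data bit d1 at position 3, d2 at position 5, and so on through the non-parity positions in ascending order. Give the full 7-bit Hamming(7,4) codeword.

1010101

Place data bits at non-power-of-two positions: b3=1, b5=1, b6=0, b7=1.
p1 = XOR of data positions {3,5,7} = 1⊕1⊕1 = 1
p2 = XOR of data positions {3,6,7} = 1⊕0⊕1 = 0
p4 = XOR of data positions {5,6,7} = 1⊕0⊕1 = 0
Codeword b1..b7 = 1010101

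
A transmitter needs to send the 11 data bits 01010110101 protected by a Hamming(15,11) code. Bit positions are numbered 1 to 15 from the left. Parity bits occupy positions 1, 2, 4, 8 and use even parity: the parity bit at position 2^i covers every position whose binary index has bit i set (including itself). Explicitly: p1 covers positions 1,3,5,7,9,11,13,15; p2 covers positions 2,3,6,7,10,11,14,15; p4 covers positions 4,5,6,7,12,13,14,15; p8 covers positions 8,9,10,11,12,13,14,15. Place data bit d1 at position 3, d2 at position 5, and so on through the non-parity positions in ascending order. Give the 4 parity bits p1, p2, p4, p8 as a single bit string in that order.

1000

Place data bits at non-power-of-two positions: b3=0, b5=1, b6=0, b7=1, b9=0, b10=1, b11=1, b12=0, b13=1, b14=0, b15=1.
p1 = XOR of data positions {3,5,7,9,11,13,15} = 0⊕1⊕1⊕0⊕1⊕1⊕1 = 1
p2 = XOR of data positions {3,6,7,10,11,14,15} = 0⊕0⊕1⊕1⊕1⊕0⊕1 = 0
p4 = XOR of data positions {5,6,7,12,13,14,15} = 1⊕0⊕1⊕0⊕1⊕0⊕1 = 0
p8 = XOR of data positions {9,10,11,12,13,14,15} = 0⊕1⊕1⊕0⊕1⊕0⊕1 = 0
Parity bits p1,p2,p4,p8 = 1000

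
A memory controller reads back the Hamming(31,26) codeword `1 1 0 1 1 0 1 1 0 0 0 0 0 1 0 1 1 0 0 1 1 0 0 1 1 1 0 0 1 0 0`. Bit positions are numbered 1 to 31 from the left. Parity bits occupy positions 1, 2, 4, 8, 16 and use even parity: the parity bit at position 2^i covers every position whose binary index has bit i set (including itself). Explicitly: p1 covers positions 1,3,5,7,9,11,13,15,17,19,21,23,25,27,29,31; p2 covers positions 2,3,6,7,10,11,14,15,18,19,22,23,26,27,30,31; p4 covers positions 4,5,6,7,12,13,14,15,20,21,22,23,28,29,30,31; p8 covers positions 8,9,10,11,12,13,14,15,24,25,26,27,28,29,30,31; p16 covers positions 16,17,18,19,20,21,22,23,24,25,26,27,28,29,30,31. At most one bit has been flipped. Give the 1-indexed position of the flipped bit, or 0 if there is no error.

5

s1: b1⊕b3⊕b5⊕b7⊕b9⊕b11⊕b13⊕b15⊕b17⊕b19⊕b21⊕b23⊕b25⊕b27⊕b29⊕b31 = 1⊕0⊕1⊕1⊕0⊕0⊕0⊕0⊕1⊕0⊕1⊕0⊕1⊕0⊕1⊕0 = 1
s2: b2⊕b3⊕b6⊕b7⊕b10⊕b11⊕b14⊕b15⊕b18⊕b19⊕b22⊕b23⊕b26⊕b27⊕b30⊕b31 = 1⊕0⊕0⊕1⊕0⊕0⊕1⊕0⊕0⊕0⊕0⊕0⊕1⊕0⊕0⊕0 = 0
s4: b4⊕b5⊕b6⊕b7⊕b12⊕b13⊕b14⊕b15⊕b20⊕b21⊕b22⊕b23⊕b28⊕b29⊕b30⊕b31 = 1⊕1⊕0⊕1⊕0⊕0⊕1⊕0⊕1⊕1⊕0⊕0⊕0⊕1⊕0⊕0 = 1
s8: b8⊕b9⊕b10⊕b11⊕b12⊕b13⊕b14⊕b15⊕b24⊕b25⊕b26⊕b27⊕b28⊕b29⊕b30⊕b31 = 1⊕0⊕0⊕0⊕0⊕0⊕1⊕0⊕1⊕1⊕1⊕0⊕0⊕1⊕0⊕0 = 0
s16: b16⊕b17⊕b18⊕b19⊕b20⊕b21⊕b22⊕b23⊕b24⊕b25⊕b26⊕b27⊕b28⊕b29⊕b30⊕b31 = 1⊕1⊕0⊕0⊕1⊕1⊕0⊕0⊕1⊕1⊕1⊕0⊕0⊕1⊕0⊕0 = 0
Syndrome (s16...s1) = 00101 → position 5.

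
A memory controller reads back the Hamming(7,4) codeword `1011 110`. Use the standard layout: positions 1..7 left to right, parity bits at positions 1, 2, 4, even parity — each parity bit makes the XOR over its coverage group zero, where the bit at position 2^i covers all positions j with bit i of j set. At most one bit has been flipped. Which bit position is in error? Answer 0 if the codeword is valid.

s1: b1⊕b3⊕b5⊕b7 = 1⊕1⊕1⊕0 = 1
s2: b2⊕b3⊕b6⊕b7 = 0⊕1⊕1⊕0 = 0
s4: b4⊕b5⊕b6⊕b7 = 1⊕1⊕1⊕0 = 1
Syndrome (s4...s1) = 101 → position 5.

5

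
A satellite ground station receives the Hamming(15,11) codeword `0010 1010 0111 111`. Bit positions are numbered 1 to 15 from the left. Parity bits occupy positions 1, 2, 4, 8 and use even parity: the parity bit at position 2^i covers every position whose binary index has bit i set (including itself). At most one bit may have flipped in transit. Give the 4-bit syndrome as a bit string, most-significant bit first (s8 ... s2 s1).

s1: b1⊕b3⊕b5⊕b7⊕b9⊕b11⊕b13⊕b15 = 0⊕1⊕1⊕1⊕0⊕1⊕1⊕1 = 0
s2: b2⊕b3⊕b6⊕b7⊕b10⊕b11⊕b14⊕b15 = 0⊕1⊕0⊕1⊕1⊕1⊕1⊕1 = 0
s4: b4⊕b5⊕b6⊕b7⊕b12⊕b13⊕b14⊕b15 = 0⊕1⊕0⊕1⊕1⊕1⊕1⊕1 = 0
s8: b8⊕b9⊕b10⊕b11⊕b12⊕b13⊕b14⊕b15 = 0⊕0⊕1⊕1⊕1⊕1⊕1⊕1 = 0
Syndrome (s8...s1) = 0000 → position 0 (no error).

0000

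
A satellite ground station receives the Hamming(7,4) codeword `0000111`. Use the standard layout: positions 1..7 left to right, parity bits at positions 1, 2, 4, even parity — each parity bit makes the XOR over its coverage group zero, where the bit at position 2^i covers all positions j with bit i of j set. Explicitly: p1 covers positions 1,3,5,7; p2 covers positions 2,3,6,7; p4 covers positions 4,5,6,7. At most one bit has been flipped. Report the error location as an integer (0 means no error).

s1: b1⊕b3⊕b5⊕b7 = 0⊕0⊕1⊕1 = 0
s2: b2⊕b3⊕b6⊕b7 = 0⊕0⊕1⊕1 = 0
s4: b4⊕b5⊕b6⊕b7 = 0⊕1⊕1⊕1 = 1
Syndrome (s4...s1) = 100 → position 4.

4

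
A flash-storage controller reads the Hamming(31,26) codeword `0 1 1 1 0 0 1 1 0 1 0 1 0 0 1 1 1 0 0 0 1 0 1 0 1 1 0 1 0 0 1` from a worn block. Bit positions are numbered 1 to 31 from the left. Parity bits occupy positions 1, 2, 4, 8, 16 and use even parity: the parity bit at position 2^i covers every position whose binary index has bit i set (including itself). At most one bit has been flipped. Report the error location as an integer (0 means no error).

0

s1: b1⊕b3⊕b5⊕b7⊕b9⊕b11⊕b13⊕b15⊕b17⊕b19⊕b21⊕b23⊕b25⊕b27⊕b29⊕b31 = 0⊕1⊕0⊕1⊕0⊕0⊕0⊕1⊕1⊕0⊕1⊕1⊕1⊕0⊕0⊕1 = 0
s2: b2⊕b3⊕b6⊕b7⊕b10⊕b11⊕b14⊕b15⊕b18⊕b19⊕b22⊕b23⊕b26⊕b27⊕b30⊕b31 = 1⊕1⊕0⊕1⊕1⊕0⊕0⊕1⊕0⊕0⊕0⊕1⊕1⊕0⊕0⊕1 = 0
s4: b4⊕b5⊕b6⊕b7⊕b12⊕b13⊕b14⊕b15⊕b20⊕b21⊕b22⊕b23⊕b28⊕b29⊕b30⊕b31 = 1⊕0⊕0⊕1⊕1⊕0⊕0⊕1⊕0⊕1⊕0⊕1⊕1⊕0⊕0⊕1 = 0
s8: b8⊕b9⊕b10⊕b11⊕b12⊕b13⊕b14⊕b15⊕b24⊕b25⊕b26⊕b27⊕b28⊕b29⊕b30⊕b31 = 1⊕0⊕1⊕0⊕1⊕0⊕0⊕1⊕0⊕1⊕1⊕0⊕1⊕0⊕0⊕1 = 0
s16: b16⊕b17⊕b18⊕b19⊕b20⊕b21⊕b22⊕b23⊕b24⊕b25⊕b26⊕b27⊕b28⊕b29⊕b30⊕b31 = 1⊕1⊕0⊕0⊕0⊕1⊕0⊕1⊕0⊕1⊕1⊕0⊕1⊕0⊕0⊕1 = 0
Syndrome (s16...s1) = 00000 → position 0 (no error).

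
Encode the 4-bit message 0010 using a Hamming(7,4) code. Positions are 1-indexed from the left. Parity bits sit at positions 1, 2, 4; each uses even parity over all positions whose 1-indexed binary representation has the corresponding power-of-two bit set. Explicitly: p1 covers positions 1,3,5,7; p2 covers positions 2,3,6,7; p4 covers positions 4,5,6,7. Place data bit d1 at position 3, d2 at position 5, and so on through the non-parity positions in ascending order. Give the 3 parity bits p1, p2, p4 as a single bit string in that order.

011

Place data bits at non-power-of-two positions: b3=0, b5=0, b6=1, b7=0.
p1 = XOR of data positions {3,5,7} = 0⊕0⊕0 = 0
p2 = XOR of data positions {3,6,7} = 0⊕1⊕0 = 1
p4 = XOR of data positions {5,6,7} = 0⊕1⊕0 = 1
Parity bits p1,p2,p4 = 011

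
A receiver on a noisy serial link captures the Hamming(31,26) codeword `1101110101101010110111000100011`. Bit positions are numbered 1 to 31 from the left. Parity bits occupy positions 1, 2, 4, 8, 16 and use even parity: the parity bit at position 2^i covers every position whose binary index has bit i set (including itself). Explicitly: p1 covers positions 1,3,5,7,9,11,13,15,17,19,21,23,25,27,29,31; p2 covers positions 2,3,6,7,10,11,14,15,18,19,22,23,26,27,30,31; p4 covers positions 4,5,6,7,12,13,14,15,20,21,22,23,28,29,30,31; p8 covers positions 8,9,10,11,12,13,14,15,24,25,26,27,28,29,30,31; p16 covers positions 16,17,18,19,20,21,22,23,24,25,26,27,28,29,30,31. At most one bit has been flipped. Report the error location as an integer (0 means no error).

0

s1: b1⊕b3⊕b5⊕b7⊕b9⊕b11⊕b13⊕b15⊕b17⊕b19⊕b21⊕b23⊕b25⊕b27⊕b29⊕b31 = 1⊕0⊕1⊕0⊕0⊕1⊕1⊕1⊕1⊕0⊕1⊕0⊕0⊕0⊕0⊕1 = 0
s2: b2⊕b3⊕b6⊕b7⊕b10⊕b11⊕b14⊕b15⊕b18⊕b19⊕b22⊕b23⊕b26⊕b27⊕b30⊕b31 = 1⊕0⊕1⊕0⊕1⊕1⊕0⊕1⊕1⊕0⊕1⊕0⊕1⊕0⊕1⊕1 = 0
s4: b4⊕b5⊕b6⊕b7⊕b12⊕b13⊕b14⊕b15⊕b20⊕b21⊕b22⊕b23⊕b28⊕b29⊕b30⊕b31 = 1⊕1⊕1⊕0⊕0⊕1⊕0⊕1⊕1⊕1⊕1⊕0⊕0⊕0⊕1⊕1 = 0
s8: b8⊕b9⊕b10⊕b11⊕b12⊕b13⊕b14⊕b15⊕b24⊕b25⊕b26⊕b27⊕b28⊕b29⊕b30⊕b31 = 1⊕0⊕1⊕1⊕0⊕1⊕0⊕1⊕0⊕0⊕1⊕0⊕0⊕0⊕1⊕1 = 0
s16: b16⊕b17⊕b18⊕b19⊕b20⊕b21⊕b22⊕b23⊕b24⊕b25⊕b26⊕b27⊕b28⊕b29⊕b30⊕b31 = 0⊕1⊕1⊕0⊕1⊕1⊕1⊕0⊕0⊕0⊕1⊕0⊕0⊕0⊕1⊕1 = 0
Syndrome (s16...s1) = 00000 → position 0 (no error).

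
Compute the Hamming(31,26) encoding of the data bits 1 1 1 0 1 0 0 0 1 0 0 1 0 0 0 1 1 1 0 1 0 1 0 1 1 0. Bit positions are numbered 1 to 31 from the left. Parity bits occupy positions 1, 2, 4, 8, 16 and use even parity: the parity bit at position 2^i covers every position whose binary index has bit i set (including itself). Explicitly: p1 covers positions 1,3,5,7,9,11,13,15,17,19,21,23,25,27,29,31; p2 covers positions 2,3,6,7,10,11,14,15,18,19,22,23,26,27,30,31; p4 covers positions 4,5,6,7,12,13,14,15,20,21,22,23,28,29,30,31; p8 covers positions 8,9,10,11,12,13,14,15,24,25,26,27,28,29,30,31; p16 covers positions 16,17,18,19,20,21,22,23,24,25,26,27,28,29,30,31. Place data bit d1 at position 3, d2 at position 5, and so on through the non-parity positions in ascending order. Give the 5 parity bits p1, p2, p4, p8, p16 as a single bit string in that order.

Place data bits at non-power-of-two positions: b3=1, b5=1, b6=1, b7=0, b9=1, b10=0, b11=0, b12=0, b13=1, b14=0, b15=0, b17=1, b18=0, b19=0, b20=0, b21=1, b22=1, b23=1, b24=0, b25=1, b26=0, b27=1, b28=0, b29=1, b30=1, b31=0.
p1 = XOR of data positions {3,5,7,9,11,13,15,17,19,21,23,25,27,29,31} = 1⊕1⊕0⊕1⊕0⊕1⊕0⊕1⊕0⊕1⊕1⊕1⊕1⊕1⊕0 = 0
p2 = XOR of data positions {3,6,7,10,11,14,15,18,19,22,23,26,27,30,31} = 1⊕1⊕0⊕0⊕0⊕0⊕0⊕0⊕0⊕1⊕1⊕0⊕1⊕1⊕0 = 0
p4 = XOR of data positions {5,6,7,12,13,14,15,20,21,22,23,28,29,30,31} = 1⊕1⊕0⊕0⊕1⊕0⊕0⊕0⊕1⊕1⊕1⊕0⊕1⊕1⊕0 = 0
p8 = XOR of data positions {9,10,11,12,13,14,15,24,25,26,27,28,29,30,31} = 1⊕0⊕0⊕0⊕1⊕0⊕0⊕0⊕1⊕0⊕1⊕0⊕1⊕1⊕0 = 0
p16 = XOR of data positions {17,18,19,20,21,22,23,24,25,26,27,28,29,30,31} = 1⊕0⊕0⊕0⊕1⊕1⊕1⊕0⊕1⊕0⊕1⊕0⊕1⊕1⊕0 = 0
Parity bits p1,p2,p4,p8,p16 = 00000

00000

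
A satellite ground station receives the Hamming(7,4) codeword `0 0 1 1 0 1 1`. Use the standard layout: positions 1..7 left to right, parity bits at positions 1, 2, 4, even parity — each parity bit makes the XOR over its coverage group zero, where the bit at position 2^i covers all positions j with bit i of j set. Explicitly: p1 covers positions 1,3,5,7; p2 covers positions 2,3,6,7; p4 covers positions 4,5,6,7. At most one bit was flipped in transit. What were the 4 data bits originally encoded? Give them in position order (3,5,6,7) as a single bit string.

s1: b1⊕b3⊕b5⊕b7 = 0⊕1⊕0⊕1 = 0
s2: b2⊕b3⊕b6⊕b7 = 0⊕1⊕1⊕1 = 1
s4: b4⊕b5⊕b6⊕b7 = 1⊕0⊕1⊕1 = 1
Syndrome (s4...s1) = 110 → position 6.
Flip bit 6: corrected codeword = 0011001
Data bits at positions 3,5,6,7: 1001

1001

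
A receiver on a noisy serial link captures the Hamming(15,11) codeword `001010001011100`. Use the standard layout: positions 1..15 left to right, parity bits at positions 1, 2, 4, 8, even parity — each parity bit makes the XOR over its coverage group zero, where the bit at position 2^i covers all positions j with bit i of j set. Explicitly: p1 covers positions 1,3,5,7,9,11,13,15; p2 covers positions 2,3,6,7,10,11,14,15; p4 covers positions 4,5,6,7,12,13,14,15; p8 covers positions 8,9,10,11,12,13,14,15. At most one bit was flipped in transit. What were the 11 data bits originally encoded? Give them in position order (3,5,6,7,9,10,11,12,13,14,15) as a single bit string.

10001011100

s1: b1⊕b3⊕b5⊕b7⊕b9⊕b11⊕b13⊕b15 = 0⊕1⊕1⊕0⊕1⊕1⊕1⊕0 = 1
s2: b2⊕b3⊕b6⊕b7⊕b10⊕b11⊕b14⊕b15 = 0⊕1⊕0⊕0⊕0⊕1⊕0⊕0 = 0
s4: b4⊕b5⊕b6⊕b7⊕b12⊕b13⊕b14⊕b15 = 0⊕1⊕0⊕0⊕1⊕1⊕0⊕0 = 1
s8: b8⊕b9⊕b10⊕b11⊕b12⊕b13⊕b14⊕b15 = 0⊕1⊕0⊕1⊕1⊕1⊕0⊕0 = 0
Syndrome (s8...s1) = 0101 → position 5.
Flip bit 5: corrected codeword = 001000001011100
Data bits at positions 3,5,6,7,9,10,11,12,13,14,15: 10001011100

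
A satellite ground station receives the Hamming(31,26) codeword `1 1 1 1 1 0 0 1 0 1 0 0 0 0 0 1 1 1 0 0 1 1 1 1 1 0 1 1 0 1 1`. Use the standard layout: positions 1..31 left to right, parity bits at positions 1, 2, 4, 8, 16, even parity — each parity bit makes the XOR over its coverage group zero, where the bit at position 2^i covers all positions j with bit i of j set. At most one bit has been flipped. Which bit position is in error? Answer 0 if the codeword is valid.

s1: b1⊕b3⊕b5⊕b7⊕b9⊕b11⊕b13⊕b15⊕b17⊕b19⊕b21⊕b23⊕b25⊕b27⊕b29⊕b31 = 1⊕1⊕1⊕0⊕0⊕0⊕0⊕0⊕1⊕0⊕1⊕1⊕1⊕1⊕0⊕1 = 1
s2: b2⊕b3⊕b6⊕b7⊕b10⊕b11⊕b14⊕b15⊕b18⊕b19⊕b22⊕b23⊕b26⊕b27⊕b30⊕b31 = 1⊕1⊕0⊕0⊕1⊕0⊕0⊕0⊕1⊕0⊕1⊕1⊕0⊕1⊕1⊕1 = 1
s4: b4⊕b5⊕b6⊕b7⊕b12⊕b13⊕b14⊕b15⊕b20⊕b21⊕b22⊕b23⊕b28⊕b29⊕b30⊕b31 = 1⊕1⊕0⊕0⊕0⊕0⊕0⊕0⊕0⊕1⊕1⊕1⊕1⊕0⊕1⊕1 = 0
s8: b8⊕b9⊕b10⊕b11⊕b12⊕b13⊕b14⊕b15⊕b24⊕b25⊕b26⊕b27⊕b28⊕b29⊕b30⊕b31 = 1⊕0⊕1⊕0⊕0⊕0⊕0⊕0⊕1⊕1⊕0⊕1⊕1⊕0⊕1⊕1 = 0
s16: b16⊕b17⊕b18⊕b19⊕b20⊕b21⊕b22⊕b23⊕b24⊕b25⊕b26⊕b27⊕b28⊕b29⊕b30⊕b31 = 1⊕1⊕1⊕0⊕0⊕1⊕1⊕1⊕1⊕1⊕0⊕1⊕1⊕0⊕1⊕1 = 0
Syndrome (s16...s1) = 00011 → position 3.

3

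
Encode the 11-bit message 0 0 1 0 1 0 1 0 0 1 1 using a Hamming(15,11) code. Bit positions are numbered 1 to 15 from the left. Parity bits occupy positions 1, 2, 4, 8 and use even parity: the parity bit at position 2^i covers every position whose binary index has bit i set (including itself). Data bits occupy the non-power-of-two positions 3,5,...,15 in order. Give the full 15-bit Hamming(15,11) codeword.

Place data bits at non-power-of-two positions: b3=0, b5=0, b6=1, b7=0, b9=1, b10=0, b11=1, b12=0, b13=0, b14=1, b15=1.
p1 = XOR of data positions {3,5,7,9,11,13,15} = 0⊕0⊕0⊕1⊕1⊕0⊕1 = 1
p2 = XOR of data positions {3,6,7,10,11,14,15} = 0⊕1⊕0⊕0⊕1⊕1⊕1 = 0
p4 = XOR of data positions {5,6,7,12,13,14,15} = 0⊕1⊕0⊕0⊕0⊕1⊕1 = 1
p8 = XOR of data positions {9,10,11,12,13,14,15} = 1⊕0⊕1⊕0⊕0⊕1⊕1 = 0
Codeword b1..b15 = 100101001010011

100101001010011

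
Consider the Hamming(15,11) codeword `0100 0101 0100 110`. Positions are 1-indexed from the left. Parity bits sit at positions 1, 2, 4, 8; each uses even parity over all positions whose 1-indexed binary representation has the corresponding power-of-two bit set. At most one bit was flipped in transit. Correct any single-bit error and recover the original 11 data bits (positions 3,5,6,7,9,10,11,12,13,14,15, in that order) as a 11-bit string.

s1: b1⊕b3⊕b5⊕b7⊕b9⊕b11⊕b13⊕b15 = 0⊕0⊕0⊕0⊕0⊕0⊕1⊕0 = 1
s2: b2⊕b3⊕b6⊕b7⊕b10⊕b11⊕b14⊕b15 = 1⊕0⊕1⊕0⊕1⊕0⊕1⊕0 = 0
s4: b4⊕b5⊕b6⊕b7⊕b12⊕b13⊕b14⊕b15 = 0⊕0⊕1⊕0⊕0⊕1⊕1⊕0 = 1
s8: b8⊕b9⊕b10⊕b11⊕b12⊕b13⊕b14⊕b15 = 1⊕0⊕1⊕0⊕0⊕1⊕1⊕0 = 0
Syndrome (s8...s1) = 0101 → position 5.
Flip bit 5: corrected codeword = 010011010100110
Data bits at positions 3,5,6,7,9,10,11,12,13,14,15: 01100100110

01100100110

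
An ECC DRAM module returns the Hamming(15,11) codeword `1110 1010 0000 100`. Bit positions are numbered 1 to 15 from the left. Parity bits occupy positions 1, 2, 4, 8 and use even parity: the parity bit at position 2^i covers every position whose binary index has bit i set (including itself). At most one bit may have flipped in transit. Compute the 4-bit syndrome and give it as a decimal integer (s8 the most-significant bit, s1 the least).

s1: b1⊕b3⊕b5⊕b7⊕b9⊕b11⊕b13⊕b15 = 1⊕1⊕1⊕1⊕0⊕0⊕1⊕0 = 1
s2: b2⊕b3⊕b6⊕b7⊕b10⊕b11⊕b14⊕b15 = 1⊕1⊕0⊕1⊕0⊕0⊕0⊕0 = 1
s4: b4⊕b5⊕b6⊕b7⊕b12⊕b13⊕b14⊕b15 = 0⊕1⊕0⊕1⊕0⊕1⊕0⊕0 = 1
s8: b8⊕b9⊕b10⊕b11⊕b12⊕b13⊕b14⊕b15 = 0⊕0⊕0⊕0⊕0⊕1⊕0⊕0 = 1
Syndrome (s8...s1) = 1111 → position 15.

15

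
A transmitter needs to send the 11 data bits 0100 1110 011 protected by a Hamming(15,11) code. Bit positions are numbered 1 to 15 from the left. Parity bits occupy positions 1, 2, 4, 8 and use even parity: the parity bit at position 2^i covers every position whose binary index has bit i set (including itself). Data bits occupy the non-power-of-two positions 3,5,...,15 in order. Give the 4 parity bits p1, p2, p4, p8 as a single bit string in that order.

Place data bits at non-power-of-two positions: b3=0, b5=1, b6=0, b7=0, b9=1, b10=1, b11=1, b12=0, b13=0, b14=1, b15=1.
p1 = XOR of data positions {3,5,7,9,11,13,15} = 0⊕1⊕0⊕1⊕1⊕0⊕1 = 0
p2 = XOR of data positions {3,6,7,10,11,14,15} = 0⊕0⊕0⊕1⊕1⊕1⊕1 = 0
p4 = XOR of data positions {5,6,7,12,13,14,15} = 1⊕0⊕0⊕0⊕0⊕1⊕1 = 1
p8 = XOR of data positions {9,10,11,12,13,14,15} = 1⊕1⊕1⊕0⊕0⊕1⊕1 = 1
Parity bits p1,p2,p4,p8 = 0011

0011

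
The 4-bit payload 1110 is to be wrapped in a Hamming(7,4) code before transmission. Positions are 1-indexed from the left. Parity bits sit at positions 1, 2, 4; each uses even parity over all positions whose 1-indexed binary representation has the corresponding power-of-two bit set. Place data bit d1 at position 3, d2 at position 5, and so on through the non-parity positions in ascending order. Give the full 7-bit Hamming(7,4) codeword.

Place data bits at non-power-of-two positions: b3=1, b5=1, b6=1, b7=0.
p1 = XOR of data positions {3,5,7} = 1⊕1⊕0 = 0
p2 = XOR of data positions {3,6,7} = 1⊕1⊕0 = 0
p4 = XOR of data positions {5,6,7} = 1⊕1⊕0 = 0
Codeword b1..b7 = 0010110

0010110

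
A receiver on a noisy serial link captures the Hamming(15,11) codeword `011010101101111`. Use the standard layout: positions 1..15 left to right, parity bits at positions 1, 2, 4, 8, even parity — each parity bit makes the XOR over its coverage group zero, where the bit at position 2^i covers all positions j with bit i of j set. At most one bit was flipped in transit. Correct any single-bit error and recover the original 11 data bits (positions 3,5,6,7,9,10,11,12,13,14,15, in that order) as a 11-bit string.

11011101111

s1: b1⊕b3⊕b5⊕b7⊕b9⊕b11⊕b13⊕b15 = 0⊕1⊕1⊕1⊕1⊕0⊕1⊕1 = 0
s2: b2⊕b3⊕b6⊕b7⊕b10⊕b11⊕b14⊕b15 = 1⊕1⊕0⊕1⊕1⊕0⊕1⊕1 = 0
s4: b4⊕b5⊕b6⊕b7⊕b12⊕b13⊕b14⊕b15 = 0⊕1⊕0⊕1⊕1⊕1⊕1⊕1 = 0
s8: b8⊕b9⊕b10⊕b11⊕b12⊕b13⊕b14⊕b15 = 0⊕1⊕1⊕0⊕1⊕1⊕1⊕1 = 0
Syndrome (s8...s1) = 0000 → position 0 (no error).
No correction needed.
Data bits at positions 3,5,6,7,9,10,11,12,13,14,15: 11011101111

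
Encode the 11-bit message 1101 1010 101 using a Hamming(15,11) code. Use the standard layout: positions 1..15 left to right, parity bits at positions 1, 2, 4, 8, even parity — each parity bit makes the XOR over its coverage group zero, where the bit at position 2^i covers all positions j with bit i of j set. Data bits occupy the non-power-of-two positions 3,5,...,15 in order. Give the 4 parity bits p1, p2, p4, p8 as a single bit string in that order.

1000

Place data bits at non-power-of-two positions: b3=1, b5=1, b6=0, b7=1, b9=1, b10=0, b11=1, b12=0, b13=1, b14=0, b15=1.
p1 = XOR of data positions {3,5,7,9,11,13,15} = 1⊕1⊕1⊕1⊕1⊕1⊕1 = 1
p2 = XOR of data positions {3,6,7,10,11,14,15} = 1⊕0⊕1⊕0⊕1⊕0⊕1 = 0
p4 = XOR of data positions {5,6,7,12,13,14,15} = 1⊕0⊕1⊕0⊕1⊕0⊕1 = 0
p8 = XOR of data positions {9,10,11,12,13,14,15} = 1⊕0⊕1⊕0⊕1⊕0⊕1 = 0
Parity bits p1,p2,p4,p8 = 1000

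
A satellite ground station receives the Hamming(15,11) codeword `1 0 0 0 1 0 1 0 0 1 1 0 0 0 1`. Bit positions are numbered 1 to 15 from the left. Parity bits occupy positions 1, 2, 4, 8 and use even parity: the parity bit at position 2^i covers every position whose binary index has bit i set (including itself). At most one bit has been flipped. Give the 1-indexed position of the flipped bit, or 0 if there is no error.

s1: b1⊕b3⊕b5⊕b7⊕b9⊕b11⊕b13⊕b15 = 1⊕0⊕1⊕1⊕0⊕1⊕0⊕1 = 1
s2: b2⊕b3⊕b6⊕b7⊕b10⊕b11⊕b14⊕b15 = 0⊕0⊕0⊕1⊕1⊕1⊕0⊕1 = 0
s4: b4⊕b5⊕b6⊕b7⊕b12⊕b13⊕b14⊕b15 = 0⊕1⊕0⊕1⊕0⊕0⊕0⊕1 = 1
s8: b8⊕b9⊕b10⊕b11⊕b12⊕b13⊕b14⊕b15 = 0⊕0⊕1⊕1⊕0⊕0⊕0⊕1 = 1
Syndrome (s8...s1) = 1101 → position 13.

13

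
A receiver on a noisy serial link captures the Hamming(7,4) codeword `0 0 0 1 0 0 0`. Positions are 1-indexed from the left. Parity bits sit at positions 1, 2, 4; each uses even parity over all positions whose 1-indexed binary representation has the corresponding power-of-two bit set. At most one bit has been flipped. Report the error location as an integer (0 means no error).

4

s1: b1⊕b3⊕b5⊕b7 = 0⊕0⊕0⊕0 = 0
s2: b2⊕b3⊕b6⊕b7 = 0⊕0⊕0⊕0 = 0
s4: b4⊕b5⊕b6⊕b7 = 1⊕0⊕0⊕0 = 1
Syndrome (s4...s1) = 100 → position 4.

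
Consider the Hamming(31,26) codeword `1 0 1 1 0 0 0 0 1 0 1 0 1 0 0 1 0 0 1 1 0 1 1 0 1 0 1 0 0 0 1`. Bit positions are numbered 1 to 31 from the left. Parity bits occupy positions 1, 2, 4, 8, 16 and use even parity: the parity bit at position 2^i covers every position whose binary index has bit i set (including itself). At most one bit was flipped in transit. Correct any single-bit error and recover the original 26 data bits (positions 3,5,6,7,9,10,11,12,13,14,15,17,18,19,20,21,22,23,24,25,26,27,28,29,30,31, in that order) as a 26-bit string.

s1: b1⊕b3⊕b5⊕b7⊕b9⊕b11⊕b13⊕b15⊕b17⊕b19⊕b21⊕b23⊕b25⊕b27⊕b29⊕b31 = 1⊕1⊕0⊕0⊕1⊕1⊕1⊕0⊕0⊕1⊕0⊕1⊕1⊕1⊕0⊕1 = 0
s2: b2⊕b3⊕b6⊕b7⊕b10⊕b11⊕b14⊕b15⊕b18⊕b19⊕b22⊕b23⊕b26⊕b27⊕b30⊕b31 = 0⊕1⊕0⊕0⊕0⊕1⊕0⊕0⊕0⊕1⊕1⊕1⊕0⊕1⊕0⊕1 = 1
s4: b4⊕b5⊕b6⊕b7⊕b12⊕b13⊕b14⊕b15⊕b20⊕b21⊕b22⊕b23⊕b28⊕b29⊕b30⊕b31 = 1⊕0⊕0⊕0⊕0⊕1⊕0⊕0⊕1⊕0⊕1⊕1⊕0⊕0⊕0⊕1 = 0
s8: b8⊕b9⊕b10⊕b11⊕b12⊕b13⊕b14⊕b15⊕b24⊕b25⊕b26⊕b27⊕b28⊕b29⊕b30⊕b31 = 0⊕1⊕0⊕1⊕0⊕1⊕0⊕0⊕0⊕1⊕0⊕1⊕0⊕0⊕0⊕1 = 0
s16: b16⊕b17⊕b18⊕b19⊕b20⊕b21⊕b22⊕b23⊕b24⊕b25⊕b26⊕b27⊕b28⊕b29⊕b30⊕b31 = 1⊕0⊕0⊕1⊕1⊕0⊕1⊕1⊕0⊕1⊕0⊕1⊕0⊕0⊕0⊕1 = 0
Syndrome (s16...s1) = 00010 → position 2.
Flip bit 2: corrected codeword = 1111000010101001001101101010001
Data bits at positions 3,5,6,7,9,10,11,12,13,14,15,17,18,19,20,21,22,23,24,25,26,27,28,29,30,31: 10001010100001101101010001

10001010100001101101010001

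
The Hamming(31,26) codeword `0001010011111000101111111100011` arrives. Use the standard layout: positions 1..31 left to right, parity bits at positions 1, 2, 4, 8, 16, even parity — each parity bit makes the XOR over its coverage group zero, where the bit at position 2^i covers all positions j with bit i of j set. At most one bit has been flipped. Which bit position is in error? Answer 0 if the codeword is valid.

s1: b1⊕b3⊕b5⊕b7⊕b9⊕b11⊕b13⊕b15⊕b17⊕b19⊕b21⊕b23⊕b25⊕b27⊕b29⊕b31 = 0⊕0⊕0⊕0⊕1⊕1⊕1⊕0⊕1⊕1⊕1⊕1⊕1⊕0⊕0⊕1 = 1
s2: b2⊕b3⊕b6⊕b7⊕b10⊕b11⊕b14⊕b15⊕b18⊕b19⊕b22⊕b23⊕b26⊕b27⊕b30⊕b31 = 0⊕0⊕1⊕0⊕1⊕1⊕0⊕0⊕0⊕1⊕1⊕1⊕1⊕0⊕1⊕1 = 1
s4: b4⊕b5⊕b6⊕b7⊕b12⊕b13⊕b14⊕b15⊕b20⊕b21⊕b22⊕b23⊕b28⊕b29⊕b30⊕b31 = 1⊕0⊕1⊕0⊕1⊕1⊕0⊕0⊕1⊕1⊕1⊕1⊕0⊕0⊕1⊕1 = 0
s8: b8⊕b9⊕b10⊕b11⊕b12⊕b13⊕b14⊕b15⊕b24⊕b25⊕b26⊕b27⊕b28⊕b29⊕b30⊕b31 = 0⊕1⊕1⊕1⊕1⊕1⊕0⊕0⊕1⊕1⊕1⊕0⊕0⊕0⊕1⊕1 = 0
s16: b16⊕b17⊕b18⊕b19⊕b20⊕b21⊕b22⊕b23⊕b24⊕b25⊕b26⊕b27⊕b28⊕b29⊕b30⊕b31 = 0⊕1⊕0⊕1⊕1⊕1⊕1⊕1⊕1⊕1⊕1⊕0⊕0⊕0⊕1⊕1 = 1
Syndrome (s16...s1) = 10011 → position 19.

19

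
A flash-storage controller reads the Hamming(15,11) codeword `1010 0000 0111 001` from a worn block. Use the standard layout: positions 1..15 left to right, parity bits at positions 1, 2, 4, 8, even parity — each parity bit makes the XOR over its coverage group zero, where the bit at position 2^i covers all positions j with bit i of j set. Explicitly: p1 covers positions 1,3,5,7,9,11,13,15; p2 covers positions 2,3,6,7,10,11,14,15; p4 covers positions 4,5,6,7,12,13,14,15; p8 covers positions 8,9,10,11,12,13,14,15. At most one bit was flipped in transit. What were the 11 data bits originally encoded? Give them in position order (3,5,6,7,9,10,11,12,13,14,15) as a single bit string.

10000111001

s1: b1⊕b3⊕b5⊕b7⊕b9⊕b11⊕b13⊕b15 = 1⊕1⊕0⊕0⊕0⊕1⊕0⊕1 = 0
s2: b2⊕b3⊕b6⊕b7⊕b10⊕b11⊕b14⊕b15 = 0⊕1⊕0⊕0⊕1⊕1⊕0⊕1 = 0
s4: b4⊕b5⊕b6⊕b7⊕b12⊕b13⊕b14⊕b15 = 0⊕0⊕0⊕0⊕1⊕0⊕0⊕1 = 0
s8: b8⊕b9⊕b10⊕b11⊕b12⊕b13⊕b14⊕b15 = 0⊕0⊕1⊕1⊕1⊕0⊕0⊕1 = 0
Syndrome (s8...s1) = 0000 → position 0 (no error).
No correction needed.
Data bits at positions 3,5,6,7,9,10,11,12,13,14,15: 10000111001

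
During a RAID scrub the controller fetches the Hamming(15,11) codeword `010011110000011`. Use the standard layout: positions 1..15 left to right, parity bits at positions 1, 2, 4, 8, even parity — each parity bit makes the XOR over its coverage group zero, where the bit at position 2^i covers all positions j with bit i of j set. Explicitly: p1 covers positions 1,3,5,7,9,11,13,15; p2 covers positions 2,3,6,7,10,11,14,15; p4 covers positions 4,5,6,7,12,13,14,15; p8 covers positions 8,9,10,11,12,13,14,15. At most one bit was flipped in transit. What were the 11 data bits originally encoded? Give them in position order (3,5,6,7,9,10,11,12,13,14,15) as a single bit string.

s1: b1⊕b3⊕b5⊕b7⊕b9⊕b11⊕b13⊕b15 = 0⊕0⊕1⊕1⊕0⊕0⊕0⊕1 = 1
s2: b2⊕b3⊕b6⊕b7⊕b10⊕b11⊕b14⊕b15 = 1⊕0⊕1⊕1⊕0⊕0⊕1⊕1 = 1
s4: b4⊕b5⊕b6⊕b7⊕b12⊕b13⊕b14⊕b15 = 0⊕1⊕1⊕1⊕0⊕0⊕1⊕1 = 1
s8: b8⊕b9⊕b10⊕b11⊕b12⊕b13⊕b14⊕b15 = 1⊕0⊕0⊕0⊕0⊕0⊕1⊕1 = 1
Syndrome (s8...s1) = 1111 → position 15.
Flip bit 15: corrected codeword = 010011110000010
Data bits at positions 3,5,6,7,9,10,11,12,13,14,15: 01110000010

01110000010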